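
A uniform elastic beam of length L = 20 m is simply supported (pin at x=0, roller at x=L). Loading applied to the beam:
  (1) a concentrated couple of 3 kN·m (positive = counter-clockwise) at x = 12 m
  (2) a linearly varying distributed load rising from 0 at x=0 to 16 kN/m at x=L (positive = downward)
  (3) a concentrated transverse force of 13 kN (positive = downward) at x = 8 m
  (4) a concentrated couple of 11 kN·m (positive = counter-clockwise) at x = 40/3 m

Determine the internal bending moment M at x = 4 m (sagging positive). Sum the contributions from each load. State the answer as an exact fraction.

M(4) = 1194/5 kN·m

Load 1 — applied couple M₀=3 kN·m at a=12 m (b=L-a=8):
  M_1 = M₀x/L  [x≤a] = 3·4/20 = 3/5 kN·m
Load 2 — triangular load w₀=16 kN/m (0→w₀ over full span):
  M_2 = w₀Lx/6 - w₀x³/(6L) = 16·20·4/6 - 16·4³/(6·20) = 1024/5 kN·m
Load 3 — point force P=13 kN at a=8 m (b=L-a=12):
  M_3 = Pbx/L  [x≤a] = 13·12·4/20 = 156/5 kN·m
Load 4 — applied couple M₀=11 kN·m at a=40/3 m (b=L-a=20/3):
  M_4 = M₀x/L  [x≤a] = 11·4/20 = 11/5 kN·m
Superposition: M = Σ M_i = 1194/5 kN·m ≈ 238.800000 kN·m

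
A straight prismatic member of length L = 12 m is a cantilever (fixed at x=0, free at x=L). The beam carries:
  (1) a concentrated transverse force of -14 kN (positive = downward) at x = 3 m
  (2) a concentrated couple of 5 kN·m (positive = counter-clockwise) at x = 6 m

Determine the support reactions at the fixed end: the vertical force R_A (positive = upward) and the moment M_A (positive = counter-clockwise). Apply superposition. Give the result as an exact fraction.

R_A = -14 kN, M_A = -47 kN·m

Load 1 — point force P=-14 kN at a=3 m (b=L-a=9):
  R_A = P = (-14) = -14 kN
  M_A = Pa = (-14)·3 = -42 kN·m
Load 2 — applied couple M₀=5 kN·m at a=6 m (b=L-a=6):
  R_A = 0 kN
  M_A = -M₀ = -5 kN·m
Superposition: R_A = -14 kN, M_A = -47 kN·m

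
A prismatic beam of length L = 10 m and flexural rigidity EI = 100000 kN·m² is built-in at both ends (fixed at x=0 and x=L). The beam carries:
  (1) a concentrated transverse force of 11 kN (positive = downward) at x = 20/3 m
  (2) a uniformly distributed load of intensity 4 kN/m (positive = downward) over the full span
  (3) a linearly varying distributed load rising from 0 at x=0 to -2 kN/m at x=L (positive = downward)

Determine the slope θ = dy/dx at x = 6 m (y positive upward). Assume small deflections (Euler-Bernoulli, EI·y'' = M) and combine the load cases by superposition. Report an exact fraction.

Load 1 — point force P=11 kN at a=20/3 m (b=L-a=10/3):
  θ_1 = -Pb²x(2aL-(3a+b)x)/(2L³EI)  [x≤a] = -11·(10/3)²·6·(2·(20/3)·10-(3·(20/3)+(10/3))·6)/(2·10³·100000) = 11/450000 rad
Load 2 — uniform load w=4 kN/m over full span:
  θ_2 = -wx(L-x)(L-2x)/(12EI) = -4·6·(10-6)·(10-2·6)/(12·100000) = 1/6250 rad
Load 3 — triangular load w₀=-2 kN/m (0→w₀ over full span):
  θ_3 = -w₀(2x(L-x)(L-2x)(x+2L)+x²(L-x)²)/(120LEI) = -(-2)·(2·6·(10-6)·(10-2·6)·(6+2·10)+6²·(10-6)²)/(120·10·100000) = -1/31250 rad
Superposition: θ = Σ θ_i = 343/2250000 rad ≈ 0.000152 rad

θ(6) = 343/2250000 rad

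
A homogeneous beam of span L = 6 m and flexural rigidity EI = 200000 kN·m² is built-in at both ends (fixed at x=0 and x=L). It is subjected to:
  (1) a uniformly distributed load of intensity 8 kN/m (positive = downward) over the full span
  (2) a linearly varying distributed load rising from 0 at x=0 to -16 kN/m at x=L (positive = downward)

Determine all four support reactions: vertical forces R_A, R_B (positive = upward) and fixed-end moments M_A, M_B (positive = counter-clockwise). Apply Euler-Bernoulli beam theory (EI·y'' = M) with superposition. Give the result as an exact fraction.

R_A = 48/5 kN, M_A = 24/5 kN·m, R_B = -48/5 kN, M_B = 24/5 kN·m

Load 1 — uniform load w=8 kN/m over full span:
  R_A = wL/2 = 8·6/2 = 24 kN
  M_A = wL²/12 = 8·6²/12 = 24 kN·m
  R_B = wL/2 = 8·6/2 = 24 kN
  M_B = -wL²/12 = -8·6²/12 = -24 kN·m
Load 2 — triangular load w₀=-16 kN/m (0→w₀ over full span):
  R_A = 3w₀L/20 = 3·(-16)·6/20 = -72/5 kN
  M_A = w₀L²/30 = (-16)·6²/30 = -96/5 kN·m
  R_B = 7w₀L/20 = 7·(-16)·6/20 = -168/5 kN
  M_B = -w₀L²/20 = -(-16)·6²/20 = 144/5 kN·m
Superposition: R_A = 48/5 kN, M_A = 24/5 kN·m, R_B = -48/5 kN, M_B = 24/5 kN·m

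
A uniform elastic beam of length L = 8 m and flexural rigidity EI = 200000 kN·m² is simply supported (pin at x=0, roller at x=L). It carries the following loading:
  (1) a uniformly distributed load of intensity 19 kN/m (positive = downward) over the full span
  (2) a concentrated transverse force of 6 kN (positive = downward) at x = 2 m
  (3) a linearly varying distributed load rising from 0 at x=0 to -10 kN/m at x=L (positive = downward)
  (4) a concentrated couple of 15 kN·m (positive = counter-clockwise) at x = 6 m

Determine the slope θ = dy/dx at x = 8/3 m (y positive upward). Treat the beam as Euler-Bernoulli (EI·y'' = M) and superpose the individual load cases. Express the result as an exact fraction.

θ(8/3) = -151919/194400000 rad

Load 1 — uniform load w=19 kN/m over full span:
  θ_1 = -w(L³-6Lx²+4x³)/(24EI) = -19·(8³-6·8·(8/3)²+4·(8/3)³)/(24·200000) = -247/253125 rad
Load 2 — point force P=6 kN at a=2 m (b=L-a=6):
  θ_2 = -Pa(2L²-6Lx+3x²+a²)/(6LEI)  [x>a] = -6·2·(2·8²-6·8·(8/3)+3·(8/3)²+2²)/(6·8·200000) = -19/600000 rad
Load 3 — triangular load w₀=-10 kN/m (0→w₀ over full span):
  θ_3 = -w₀(7L⁴-30L²x²+15x⁴)/(360LEI) = -(-10)·(7·8⁴-30·8²·(8/3)²+15·(8/3)⁴)/(360·8·200000) = 208/759375 rad
Load 4 — applied couple M₀=15 kN·m at a=6 m (b=L-a=2):
  θ_4 = (M₀x²/(2L)+C₁)/EI  [x≤a] with C₁=M₀(3b²-L²)/(6L)=-65/4 = (15·(8/3)²/(2·8)+(-65/4))/200000 = -23/480000 rad
Superposition: θ = Σ θ_i = -151919/194400000 rad ≈ -0.000781 rad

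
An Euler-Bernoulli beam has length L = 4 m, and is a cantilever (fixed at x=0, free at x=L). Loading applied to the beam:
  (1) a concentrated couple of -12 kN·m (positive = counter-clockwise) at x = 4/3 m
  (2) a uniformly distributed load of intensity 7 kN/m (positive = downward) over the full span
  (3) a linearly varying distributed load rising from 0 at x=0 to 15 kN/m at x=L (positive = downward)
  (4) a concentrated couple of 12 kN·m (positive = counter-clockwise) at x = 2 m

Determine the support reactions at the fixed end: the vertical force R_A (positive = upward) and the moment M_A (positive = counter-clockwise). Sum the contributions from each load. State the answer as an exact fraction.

R_A = 58 kN, M_A = 136 kN·m

Load 1 — applied couple M₀=-12 kN·m at a=4/3 m (b=L-a=8/3):
  R_A = 0 kN
  M_A = -M₀ = -(-12) = 12 kN·m
Load 2 — uniform load w=7 kN/m over full span:
  R_A = wL = 7·4 = 28 kN
  M_A = wL²/2 = 7·4²/2 = 56 kN·m
Load 3 — triangular load w₀=15 kN/m (0→w₀ over full span):
  R_A = w₀L/2 = 15·4/2 = 30 kN
  M_A = w₀L²/3 = 15·4²/3 = 80 kN·m
Load 4 — applied couple M₀=12 kN·m at a=2 m (b=L-a=2):
  R_A = 0 kN
  M_A = -M₀ = -12 kN·m
Superposition: R_A = 58 kN, M_A = 136 kN·m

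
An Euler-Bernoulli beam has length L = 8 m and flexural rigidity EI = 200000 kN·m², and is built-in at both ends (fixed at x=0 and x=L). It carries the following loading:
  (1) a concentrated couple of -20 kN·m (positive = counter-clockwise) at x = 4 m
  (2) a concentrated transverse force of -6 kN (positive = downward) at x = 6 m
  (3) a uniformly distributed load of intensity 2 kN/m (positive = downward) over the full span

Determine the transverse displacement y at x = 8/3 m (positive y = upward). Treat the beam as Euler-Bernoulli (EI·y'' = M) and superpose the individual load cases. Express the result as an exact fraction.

Load 1 — applied couple M₀=-20 kN·m at a=4 m (b=L-a=4):
  y_1 = (R_Ax³/6 - M_Ax²/2)/EI  [x≤a] with R_A=-15/4, M_A=-5 = ((-15/4)·(8/3)³/6 - (-5)·(8/3)²/2)/200000 = 1/33750 m
Load 2 — point force P=-6 kN at a=6 m (b=L-a=2):
  y_2 = -Pb²x²(3aL-(3a+b)x)/(6L³EI)  [x≤a] = -(-6)·2²·(8/3)²·(3·6·8-(3·6+2)·(8/3))/(6·8³·200000) = 17/675000 m
Load 3 — uniform load w=2 kN/m over full span:
  y_3 = -wx²(L-x)²/(24EI) = -2·(8/3)²·(8-(8/3))²/(24·200000) = -64/759375 m
Superposition: y = Σ y_i = -179/6075000 m ≈ -0.000029 m

y(8/3) = -179/6075000 m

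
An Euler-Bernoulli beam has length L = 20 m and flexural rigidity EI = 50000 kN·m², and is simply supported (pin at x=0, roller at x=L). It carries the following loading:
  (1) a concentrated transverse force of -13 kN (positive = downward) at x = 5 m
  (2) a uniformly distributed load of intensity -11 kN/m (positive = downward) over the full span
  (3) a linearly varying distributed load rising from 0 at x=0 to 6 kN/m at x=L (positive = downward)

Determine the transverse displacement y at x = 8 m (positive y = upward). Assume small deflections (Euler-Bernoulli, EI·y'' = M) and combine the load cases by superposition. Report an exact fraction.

y(8) = 874179/2500000 m

Load 1 — point force P=-13 kN at a=5 m (b=L-a=15):
  y_1 = -Pa(L-x)(2Lx-a²-x²)/(6LEI)  [x>a] = -(-13)·5·(20-8)·(2·20·8-5²-8²)/(6·20·50000) = 3003/100000 m
Load 2 — uniform load w=-11 kN/m over full span:
  y_2 = -wx(L³-2Lx²+x³)/(24EI) = -(-11)·8·(20³-2·20·8²+8³)/(24·50000) = 1364/3125 m
Load 3 — triangular load w₀=6 kN/m (0→w₀ over full span):
  y_3 = -w₀x(7L⁴-10L²x²+3x⁴)/(360LEI) = -6·8·(7·20⁴-10·20²·8²+3·8⁴)/(360·20·50000) = -9128/78125 m
Superposition: y = Σ y_i = 874179/2500000 m ≈ 0.349672 m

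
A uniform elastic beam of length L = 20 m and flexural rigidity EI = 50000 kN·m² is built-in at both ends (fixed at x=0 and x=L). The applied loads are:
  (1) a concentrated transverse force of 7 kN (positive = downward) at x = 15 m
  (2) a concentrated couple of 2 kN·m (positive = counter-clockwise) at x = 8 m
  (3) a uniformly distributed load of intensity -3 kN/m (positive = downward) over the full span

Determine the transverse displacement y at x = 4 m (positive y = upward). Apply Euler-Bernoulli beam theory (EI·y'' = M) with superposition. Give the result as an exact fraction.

Load 1 — point force P=7 kN at a=15 m (b=L-a=5):
  y_1 = -Pb²x²(3aL-(3a+b)x)/(6L³EI)  [x≤a] = -7·5²·4²·(3·15·20-(3·15+5)·4)/(6·20³·50000) = -49/60000 m
Load 2 — applied couple M₀=2 kN·m at a=8 m (b=L-a=12):
  y_2 = (R_Ax³/6 - M_Ax²/2)/EI  [x≤a] with R_A=18/125, M_A=6/25 = ((18/125)·4³/6 - (6/25)·4²/2)/50000 = -3/390625 m
Load 3 — uniform load w=-3 kN/m over full span:
  y_3 = -wx²(L-x)²/(24EI) = -(-3)·4²·(20-4)²/(24·50000) = 32/3125 m
Superposition: y = Σ y_i = 353087/37500000 m ≈ 0.009416 m

y(4) = 353087/37500000 m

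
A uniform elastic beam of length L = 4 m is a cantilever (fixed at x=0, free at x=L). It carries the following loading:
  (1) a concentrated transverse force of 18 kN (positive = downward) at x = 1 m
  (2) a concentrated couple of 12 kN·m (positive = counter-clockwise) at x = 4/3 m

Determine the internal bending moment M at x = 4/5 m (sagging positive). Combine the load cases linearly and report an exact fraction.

M(4/5) = 42/5 kN·m

Load 1 — point force P=18 kN at a=1 m (b=L-a=3):
  M_1 = -P(a-x)  [x≤a] = -18·(1-(4/5)) = -18/5 kN·m
Load 2 — applied couple M₀=12 kN·m at a=4/3 m (b=L-a=8/3):
  M_2 = M₀  [x≤a] = 12 = 12 kN·m
Superposition: M = Σ M_i = 42/5 kN·m ≈ 8.400000 kN·m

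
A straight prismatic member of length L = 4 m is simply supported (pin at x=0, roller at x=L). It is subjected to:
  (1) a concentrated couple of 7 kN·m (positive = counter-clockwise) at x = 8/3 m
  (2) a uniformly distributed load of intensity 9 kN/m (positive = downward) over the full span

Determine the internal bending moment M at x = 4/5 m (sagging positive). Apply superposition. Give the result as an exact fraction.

Load 1 — applied couple M₀=7 kN·m at a=8/3 m (b=L-a=4/3):
  M_1 = M₀x/L  [x≤a] = 7·(4/5)/4 = 7/5 kN·m
Load 2 — uniform load w=9 kN/m over full span:
  M_2 = wx(L-x)/2 = 9·(4/5)·(4-(4/5))/2 = 288/25 kN·m
Superposition: M = Σ M_i = 323/25 kN·m ≈ 12.920000 kN·m

M(4/5) = 323/25 kN·m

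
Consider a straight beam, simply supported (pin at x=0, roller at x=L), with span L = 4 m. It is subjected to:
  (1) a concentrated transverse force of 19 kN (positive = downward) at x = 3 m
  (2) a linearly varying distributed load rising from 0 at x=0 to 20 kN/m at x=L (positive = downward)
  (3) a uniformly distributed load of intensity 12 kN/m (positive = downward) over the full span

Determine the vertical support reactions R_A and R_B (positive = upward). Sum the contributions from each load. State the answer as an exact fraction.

Load 1 — point force P=19 kN at a=3 m (b=L-a=1):
  R_A = Pb/L = 19·1/4 = 19/4 kN
  R_B = Pa/L = 19·3/4 = 57/4 kN
Load 2 — triangular load w₀=20 kN/m (0→w₀ over full span):
  R_A = w₀L/6 = 20·4/6 = 40/3 kN
  R_B = w₀L/3 = 20·4/3 = 80/3 kN
Load 3 — uniform load w=12 kN/m over full span:
  R_A = wL/2 = 12·4/2 = 24 kN
  R_B = wL/2 = 12·4/2 = 24 kN
Superposition: R_A = 505/12 kN, R_B = 779/12 kN

R_A = 505/12 kN, R_B = 779/12 kN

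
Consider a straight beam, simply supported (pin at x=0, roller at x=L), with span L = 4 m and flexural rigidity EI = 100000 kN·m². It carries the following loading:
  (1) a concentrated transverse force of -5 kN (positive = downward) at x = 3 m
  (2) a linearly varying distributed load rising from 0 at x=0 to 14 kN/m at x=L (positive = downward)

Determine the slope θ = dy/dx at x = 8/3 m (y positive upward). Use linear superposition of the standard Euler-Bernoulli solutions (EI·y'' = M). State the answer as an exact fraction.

Load 1 — point force P=-5 kN at a=3 m (b=L-a=1):
  θ_1 = -Pb(L²-b²-3x²)/(6LEI)  [x≤a] = -(-5)·1·(4²-1²-3·(8/3)²)/(6·4·100000) = -19/1440000 rad
Load 2 — triangular load w₀=14 kN/m (0→w₀ over full span):
  θ_2 = -w₀(7L⁴-30L²x²+15x⁴)/(360LEI) = -14·(7·4⁴-30·4²·(8/3)²+15·(8/3)⁴)/(360·4·100000) = 637/7593750 rad
Superposition: θ = Σ θ_i = 68711/972000000 rad ≈ 0.000071 rad

θ(8/3) = 68711/972000000 rad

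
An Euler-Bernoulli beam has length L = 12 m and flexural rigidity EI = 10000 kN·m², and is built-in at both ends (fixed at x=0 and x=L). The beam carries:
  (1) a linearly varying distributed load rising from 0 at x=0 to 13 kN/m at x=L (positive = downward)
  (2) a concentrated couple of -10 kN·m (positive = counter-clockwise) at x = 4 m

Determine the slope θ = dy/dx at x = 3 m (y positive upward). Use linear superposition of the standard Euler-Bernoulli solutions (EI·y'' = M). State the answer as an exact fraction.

Load 1 — triangular load w₀=13 kN/m (0→w₀ over full span):
  θ_1 = -w₀(2x(L-x)(L-2x)(x+2L)+x²(L-x)²)/(120LEI) = -13·(2·3·(12-3)·(12-2·3)·(3+2·12)+3²·(12-3)²)/(120·12·10000) = -13689/1600000 rad
Load 2 — applied couple M₀=-10 kN·m at a=4 m (b=L-a=8):
  θ_2 = (R_Ax²/2 - M_Ax)/EI  [x≤a] with R_A=-10/9, M_A=0 = ((-10/9)·3²/2 - 0·3)/10000 = -1/2000 rad
Superposition: θ = Σ θ_i = -14489/1600000 rad ≈ -0.009056 rad

θ(3) = -14489/1600000 rad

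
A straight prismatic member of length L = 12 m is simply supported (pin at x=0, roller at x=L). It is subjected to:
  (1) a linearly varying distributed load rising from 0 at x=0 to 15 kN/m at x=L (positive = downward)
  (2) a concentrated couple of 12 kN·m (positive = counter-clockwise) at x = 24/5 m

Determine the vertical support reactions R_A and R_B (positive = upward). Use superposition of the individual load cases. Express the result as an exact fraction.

R_A = 31 kN, R_B = 59 kN

Load 1 — triangular load w₀=15 kN/m (0→w₀ over full span):
  R_A = w₀L/6 = 15·12/6 = 30 kN
  R_B = w₀L/3 = 15·12/3 = 60 kN
Load 2 — applied couple M₀=12 kN·m at a=24/5 m (b=L-a=36/5):
  R_A = M₀/L = 12/12 = 1 kN
  R_B = -M₀/L = -12/12 = -1 kN
Superposition: R_A = 31 kN, R_B = 59 kN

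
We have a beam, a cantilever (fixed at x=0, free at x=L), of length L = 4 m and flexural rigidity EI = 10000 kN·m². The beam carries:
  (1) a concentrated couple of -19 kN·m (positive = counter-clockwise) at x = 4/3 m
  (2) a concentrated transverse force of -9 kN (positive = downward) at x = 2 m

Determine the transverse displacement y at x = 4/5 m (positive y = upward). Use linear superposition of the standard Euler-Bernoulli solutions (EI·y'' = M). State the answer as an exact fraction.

Load 1 — applied couple M₀=-19 kN·m at a=4/3 m (b=L-a=8/3):
  y_1 = M₀x²/(2EI)  [x≤a] = (-19)·(4/5)²/(2·10000) = -19/31250 m
Load 2 — point force P=-9 kN at a=2 m (b=L-a=2):
  y_2 = -Px²(3a-x)/(6EI)  [x≤a] = -(-9)·(4/5)²·(3·2-(4/5))/(6·10000) = 39/78125 m
Superposition: y = Σ y_i = -17/156250 m ≈ -0.000109 m

y(4/5) = -17/156250 m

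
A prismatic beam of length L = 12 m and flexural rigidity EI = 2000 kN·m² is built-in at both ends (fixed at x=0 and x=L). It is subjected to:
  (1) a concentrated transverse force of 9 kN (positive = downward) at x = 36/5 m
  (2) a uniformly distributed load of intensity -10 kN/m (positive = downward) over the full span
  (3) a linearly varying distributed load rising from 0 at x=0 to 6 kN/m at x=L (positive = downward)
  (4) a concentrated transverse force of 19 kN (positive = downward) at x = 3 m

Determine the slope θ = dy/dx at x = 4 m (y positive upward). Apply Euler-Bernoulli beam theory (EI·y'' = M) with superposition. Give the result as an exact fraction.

Load 1 — point force P=9 kN at a=36/5 m (b=L-a=24/5):
  θ_1 = -Pb²x(2aL-(3a+b)x)/(2L³EI)  [x≤a] = -9·(24/5)²·4·(2·(36/5)·12-(3·(36/5)+(24/5))·4)/(2·12³·2000) = -126/15625 rad
Load 2 — uniform load w=-10 kN/m over full span:
  θ_2 = -wx(L-x)(L-2x)/(12EI) = -(-10)·4·(12-4)·(12-2·4)/(12·2000) = 4/75 rad
Load 3 — triangular load w₀=6 kN/m (0→w₀ over full span):
  θ_3 = -w₀(2x(L-x)(L-2x)(x+2L)+x²(L-x)²)/(120LEI) = -6·(2·4·(12-4)·(12-2·4)·(4+2·12)+4²·(12-4)²)/(120·12·2000) = -32/1875 rad
Load 4 — point force P=19 kN at a=3 m (b=L-a=9):
  θ_4 = Pa²(L-x)(2bL-(3b+a)(L-x))/(2L³EI)  [x>a] = 19·3²·(12-4)·(2·9·12-(3·9+3)·(12-4))/(2·12³·2000) = -19/4000 rad
Superposition: θ = Σ θ_i = 35179/1500000 rad ≈ 0.023453 rad

θ(4) = 35179/1500000 rad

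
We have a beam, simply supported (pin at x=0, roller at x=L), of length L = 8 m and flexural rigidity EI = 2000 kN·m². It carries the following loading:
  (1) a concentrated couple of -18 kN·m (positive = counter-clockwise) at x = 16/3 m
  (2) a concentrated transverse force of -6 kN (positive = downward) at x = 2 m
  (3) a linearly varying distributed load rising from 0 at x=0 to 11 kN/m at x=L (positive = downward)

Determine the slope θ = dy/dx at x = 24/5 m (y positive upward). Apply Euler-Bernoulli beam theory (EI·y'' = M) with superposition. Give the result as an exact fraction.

θ(24/5) = 66353/11250000 rad

Load 1 — applied couple M₀=-18 kN·m at a=16/3 m (b=L-a=8/3):
  θ_1 = (M₀x²/(2L)+C₁)/EI  [x≤a] with C₁=M₀(3b²-L²)/(6L)=16 = ((-18)·(24/5)²/(2·8)+16)/2000 = -31/6250 rad
Load 2 — point force P=-6 kN at a=2 m (b=L-a=6):
  θ_2 = -Pa(2L²-6Lx+3x²+a²)/(6LEI)  [x>a] = -(-6)·2·(2·8²-6·8·(24/5)+3·(24/5)²+2²)/(6·8·2000) = -183/50000 rad
Load 3 — triangular load w₀=11 kN/m (0→w₀ over full span):
  θ_3 = -w₀(7L⁴-30L²x²+15x⁴)/(360LEI) = -11·(7·8⁴-30·8²·(24/5)²+15·(24/5)⁴)/(360·8·2000) = 10208/703125 rad
Superposition: θ = Σ θ_i = 66353/11250000 rad ≈ 0.005898 rad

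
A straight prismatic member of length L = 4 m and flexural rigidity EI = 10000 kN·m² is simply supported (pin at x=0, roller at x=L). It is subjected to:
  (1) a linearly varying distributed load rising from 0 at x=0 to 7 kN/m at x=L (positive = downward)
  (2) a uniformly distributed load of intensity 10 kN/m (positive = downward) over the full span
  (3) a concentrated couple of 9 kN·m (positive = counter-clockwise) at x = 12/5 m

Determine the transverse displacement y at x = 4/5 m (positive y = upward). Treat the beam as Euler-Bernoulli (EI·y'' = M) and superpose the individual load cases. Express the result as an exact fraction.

y(4/5) = -84014/29296875 m

Load 1 — triangular load w₀=7 kN/m (0→w₀ over full span):
  y_1 = -w₀x(7L⁴-10L²x²+3x⁴)/(360LEI) = -7·(4/5)·(7·4⁴-10·4²·(4/5)²+3·(4/5)⁴)/(360·4·10000) = -19264/29296875 m
Load 2 — uniform load w=10 kN/m over full span:
  y_2 = -wx(L³-2Lx²+x³)/(24EI) = -10·(4/5)·(4³-2·4·(4/5)²+(4/5)³)/(24·10000) = -464/234375 m
Load 3 — applied couple M₀=9 kN·m at a=12/5 m (b=L-a=8/5):
  y_3 = (M₀x³/(6L)+C₁x)/EI  [x≤a] with C₁=M₀(3b²-L²)/(6L)=-78/25 = (9·(4/5)³/(6·4)+(-78/25)·(4/5))/10000 = -18/78125 m
Superposition: y = Σ y_i = -84014/29296875 m ≈ -0.002868 m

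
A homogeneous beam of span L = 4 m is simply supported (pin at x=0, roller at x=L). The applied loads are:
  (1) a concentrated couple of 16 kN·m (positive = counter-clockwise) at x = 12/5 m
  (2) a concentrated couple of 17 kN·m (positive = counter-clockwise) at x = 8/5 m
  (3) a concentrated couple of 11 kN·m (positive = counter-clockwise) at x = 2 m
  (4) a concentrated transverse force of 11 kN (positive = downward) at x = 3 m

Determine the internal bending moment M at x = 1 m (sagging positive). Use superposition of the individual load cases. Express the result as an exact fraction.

Load 1 — applied couple M₀=16 kN·m at a=12/5 m (b=L-a=8/5):
  M_1 = M₀x/L  [x≤a] = 16·1/4 = 4 kN·m
Load 2 — applied couple M₀=17 kN·m at a=8/5 m (b=L-a=12/5):
  M_2 = M₀x/L  [x≤a] = 17·1/4 = 17/4 kN·m
Load 3 — applied couple M₀=11 kN·m at a=2 m (b=L-a=2):
  M_3 = M₀x/L  [x≤a] = 11·1/4 = 11/4 kN·m
Load 4 — point force P=11 kN at a=3 m (b=L-a=1):
  M_4 = Pbx/L  [x≤a] = 11·1·1/4 = 11/4 kN·m
Superposition: M = Σ M_i = 55/4 kN·m ≈ 13.750000 kN·m

M(1) = 55/4 kN·m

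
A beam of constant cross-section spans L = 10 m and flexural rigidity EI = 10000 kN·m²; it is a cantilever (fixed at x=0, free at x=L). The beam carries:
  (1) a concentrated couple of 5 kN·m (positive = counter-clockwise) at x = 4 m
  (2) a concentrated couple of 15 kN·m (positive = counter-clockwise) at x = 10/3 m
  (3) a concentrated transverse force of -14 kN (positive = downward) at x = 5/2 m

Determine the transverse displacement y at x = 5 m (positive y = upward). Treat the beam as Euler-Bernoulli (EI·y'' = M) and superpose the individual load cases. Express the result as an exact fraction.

Load 1 — applied couple M₀=5 kN·m at a=4 m (b=L-a=6):
  y_1 = M₀a(2x-a)/(2EI)  [x>a] = 5·4·(2·5-4)/(2·10000) = 3/500 m
Load 2 — applied couple M₀=15 kN·m at a=10/3 m (b=L-a=20/3):
  y_2 = M₀a(2x-a)/(2EI)  [x>a] = 15·(10/3)·(2·5-(10/3))/(2·10000) = 1/60 m
Load 3 — point force P=-14 kN at a=5/2 m (b=L-a=15/2):
  y_3 = -Pa²(3x-a)/(6EI)  [x>a] = -(-14)·(5/2)²·(3·5-(5/2))/(6·10000) = 7/384 m
Superposition: y = Σ y_i = 1963/48000 m ≈ 0.040896 m

y(5) = 1963/48000 m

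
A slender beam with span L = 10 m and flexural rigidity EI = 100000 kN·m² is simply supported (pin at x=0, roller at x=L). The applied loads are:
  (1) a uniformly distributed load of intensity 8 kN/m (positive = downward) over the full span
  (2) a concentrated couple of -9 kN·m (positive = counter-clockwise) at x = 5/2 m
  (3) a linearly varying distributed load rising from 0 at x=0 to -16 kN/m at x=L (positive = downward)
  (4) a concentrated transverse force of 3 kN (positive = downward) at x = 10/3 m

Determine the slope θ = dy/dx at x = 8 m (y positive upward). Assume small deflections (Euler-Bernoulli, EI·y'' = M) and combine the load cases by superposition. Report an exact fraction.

Load 1 — uniform load w=8 kN/m over full span:
  θ_1 = -w(L³-6Lx²+4x³)/(24EI) = -8·(10³-6·10·8²+4·8³)/(24·100000) = 33/12500 rad
Load 2 — applied couple M₀=-9 kN·m at a=5/2 m (b=L-a=15/2):
  θ_2 = (M₀x²/(2L)-M₀(x-a)+C₁)/EI  [x>a] with C₁=M₀(3b²-L²)/(6L)=-165/16 = ((-9)·8²/(2·10)-(-9)·(8-(5/2))+(-165/16))/100000 = 831/8000000 rad
Load 3 — triangular load w₀=-16 kN/m (0→w₀ over full span):
  θ_3 = -w₀(7L⁴-30L²x²+15x⁴)/(360LEI) = -(-16)·(7·10⁴-30·10²·8²+15·8⁴)/(360·10·100000) = -757/281250 rad
Load 4 — point force P=3 kN at a=10/3 m (b=L-a=20/3):
  θ_4 = -Pa(2L²-6Lx+3x²+a²)/(6LEI)  [x>a] = -3·(10/3)·(2·10²-6·10·8+3·8²+(10/3)²)/(6·10·100000) = 173/1350000 rad
Superposition: θ = Σ θ_i = 38981/216000000 rad ≈ 0.000180 rad

θ(8) = 38981/216000000 rad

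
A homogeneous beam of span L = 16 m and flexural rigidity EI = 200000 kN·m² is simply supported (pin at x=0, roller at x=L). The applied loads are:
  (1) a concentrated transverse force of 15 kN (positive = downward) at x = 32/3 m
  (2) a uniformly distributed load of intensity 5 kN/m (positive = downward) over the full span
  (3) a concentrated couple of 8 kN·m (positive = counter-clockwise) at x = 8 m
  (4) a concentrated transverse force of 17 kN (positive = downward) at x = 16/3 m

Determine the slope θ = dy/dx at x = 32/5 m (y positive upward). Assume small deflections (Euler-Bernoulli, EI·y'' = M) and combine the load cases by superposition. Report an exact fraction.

θ(32/5) = -9647/5062500 rad

Load 1 — point force P=15 kN at a=32/3 m (b=L-a=16/3):
  θ_1 = -Pb(L²-b²-3x²)/(6LEI)  [x≤a] = -15·(16/3)·(16²-(16/3)²-3·(32/5)²)/(6·16·200000) = -184/421875 rad
Load 2 — uniform load w=5 kN/m over full span:
  θ_2 = -w(L³-6Lx²+4x³)/(24EI) = -5·(16³-6·16·(32/5)²+4·(32/5)³)/(24·200000) = -296/234375 rad
Load 3 — applied couple M₀=8 kN·m at a=8 m (b=L-a=8):
  θ_3 = (M₀x²/(2L)+C₁)/EI  [x≤a] with C₁=M₀(3b²-L²)/(6L)=-16/3 = (8·(32/5)²/(2·16)+(-16/3))/200000 = 23/937500 rad
Load 4 — point force P=17 kN at a=16/3 m (b=L-a=32/3):
  θ_4 = -Pa(2L²-6Lx+3x²+a²)/(6LEI)  [x>a] = -17·(16/3)·(2·16²-6·16·(32/5)+3·(32/5)²+(16/3)²)/(6·16·200000) = -1462/6328125 rad
Superposition: θ = Σ θ_i = -9647/5062500 rad ≈ -0.001906 rad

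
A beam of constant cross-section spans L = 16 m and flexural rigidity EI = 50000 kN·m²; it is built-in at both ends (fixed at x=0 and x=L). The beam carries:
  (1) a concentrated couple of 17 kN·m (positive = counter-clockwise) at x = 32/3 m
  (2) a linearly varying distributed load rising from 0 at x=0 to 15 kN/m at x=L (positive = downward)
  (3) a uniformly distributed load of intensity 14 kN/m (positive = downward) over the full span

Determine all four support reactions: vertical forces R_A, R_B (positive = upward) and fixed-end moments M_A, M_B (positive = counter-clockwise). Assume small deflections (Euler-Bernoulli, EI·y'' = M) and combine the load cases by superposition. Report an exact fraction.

R_A = 1793/12 kN, M_A = 1297/3 kN·m, R_B = 2335/12 kN, M_B = -1472/3 kN·m

Load 1 — applied couple M₀=17 kN·m at a=32/3 m (b=L-a=16/3):
  R_A = 6M₀ab/L³ = 6·17·(32/3)·(16/3)/16³ = 17/12 kN
  M_A = M₀b(2a-b)/L² = 17·(16/3)·(2·(32/3)-(16/3))/16² = 17/3 kN·m
  R_B = -6M₀ab/L³ = -6·17·(32/3)·(16/3)/16³ = -17/12 kN
  M_B = M₀a(2b-a)/L² = 17·(32/3)·(2·(16/3)-(32/3))/16² = 0 kN·m
Load 2 — triangular load w₀=15 kN/m (0→w₀ over full span):
  R_A = 3w₀L/20 = 3·15·16/20 = 36 kN
  M_A = w₀L²/30 = 15·16²/30 = 128 kN·m
  R_B = 7w₀L/20 = 7·15·16/20 = 84 kN
  M_B = -w₀L²/20 = -15·16²/20 = -192 kN·m
Load 3 — uniform load w=14 kN/m over full span:
  R_A = wL/2 = 14·16/2 = 112 kN
  M_A = wL²/12 = 14·16²/12 = 896/3 kN·m
  R_B = wL/2 = 14·16/2 = 112 kN
  M_B = -wL²/12 = -14·16²/12 = -896/3 kN·m
Superposition: R_A = 1793/12 kN, M_A = 1297/3 kN·m, R_B = 2335/12 kN, M_B = -1472/3 kN·m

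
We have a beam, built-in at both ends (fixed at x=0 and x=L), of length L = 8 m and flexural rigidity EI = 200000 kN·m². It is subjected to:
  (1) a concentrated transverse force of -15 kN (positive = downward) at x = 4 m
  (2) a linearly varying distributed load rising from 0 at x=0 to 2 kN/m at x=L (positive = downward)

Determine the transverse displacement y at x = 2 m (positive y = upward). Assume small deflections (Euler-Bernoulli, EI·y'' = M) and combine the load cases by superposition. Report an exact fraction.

Load 1 — point force P=-15 kN at a=4 m (b=L-a=4):
  y_1 = -Pb²x²(3aL-(3a+b)x)/(6L³EI)  [x≤a] = -(-15)·4²·2²·(3·4·8-(3·4+4)·2)/(6·8³·200000) = 1/10000 m
Load 2 — triangular load w₀=2 kN/m (0→w₀ over full span):
  y_2 = -w₀x²(L-x)²(x+2L)/(120LEI) = -2·2²·(8-2)²·(2+2·8)/(120·8·200000) = -27/1000000 m
Superposition: y = Σ y_i = 73/1000000 m ≈ 0.000073 m

y(2) = 73/1000000 m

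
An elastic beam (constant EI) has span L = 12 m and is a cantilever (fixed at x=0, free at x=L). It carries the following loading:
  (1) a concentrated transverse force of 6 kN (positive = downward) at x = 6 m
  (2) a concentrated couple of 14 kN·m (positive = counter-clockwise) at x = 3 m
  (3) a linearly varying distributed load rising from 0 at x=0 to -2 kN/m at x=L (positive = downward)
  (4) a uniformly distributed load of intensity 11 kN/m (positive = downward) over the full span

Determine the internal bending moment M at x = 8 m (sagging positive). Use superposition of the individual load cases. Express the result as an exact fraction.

M(8) = -664/9 kN·m

Load 1 — point force P=6 kN at a=6 m (b=L-a=6):
  M_1 = 0  [x>a] = 0 kN·m
Load 2 — applied couple M₀=14 kN·m at a=3 m (b=L-a=9):
  M_2 = 0  [x>a] = 0 kN·m
Load 3 — triangular load w₀=-2 kN/m (0→w₀ over full span):
  M_3 = w₀Lx/2 - w₀L²/3 - w₀x³/(6L) = (-2)·12·8/2 - (-2)·12²/3 - (-2)·8³/(6·12) = 128/9 kN·m
Load 4 — uniform load w=11 kN/m over full span:
  M_4 = -w(L-x)²/2 = -11·(12-8)²/2 = -88 kN·m
Superposition: M = Σ M_i = -664/9 kN·m ≈ -73.777778 kN·m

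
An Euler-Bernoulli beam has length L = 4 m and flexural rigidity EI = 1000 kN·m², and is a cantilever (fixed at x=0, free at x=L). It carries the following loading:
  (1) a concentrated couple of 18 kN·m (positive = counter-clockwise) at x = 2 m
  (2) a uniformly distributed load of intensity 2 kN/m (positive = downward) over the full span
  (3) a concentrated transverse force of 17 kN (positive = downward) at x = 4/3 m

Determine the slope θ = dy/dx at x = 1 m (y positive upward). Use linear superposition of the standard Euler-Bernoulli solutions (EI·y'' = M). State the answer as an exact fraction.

θ(1) = -17/2000 rad

Load 1 — applied couple M₀=18 kN·m at a=2 m (b=L-a=2):
  θ_1 = M₀x/EI  [x≤a] = 18·1/1000 = 9/500 rad
Load 2 — uniform load w=2 kN/m over full span:
  θ_2 = -wx(x²-3Lx+3L²)/(6EI) = -2·1·(1²-3·4·1+3·4²)/(6·1000) = -37/3000 rad
Load 3 — point force P=17 kN at a=4/3 m (b=L-a=8/3):
  θ_3 = -Px(2a-x)/(2EI)  [x≤a] = -17·1·(2·(4/3)-1)/(2·1000) = -17/1200 rad
Superposition: θ = Σ θ_i = -17/2000 rad ≈ -0.008500 rad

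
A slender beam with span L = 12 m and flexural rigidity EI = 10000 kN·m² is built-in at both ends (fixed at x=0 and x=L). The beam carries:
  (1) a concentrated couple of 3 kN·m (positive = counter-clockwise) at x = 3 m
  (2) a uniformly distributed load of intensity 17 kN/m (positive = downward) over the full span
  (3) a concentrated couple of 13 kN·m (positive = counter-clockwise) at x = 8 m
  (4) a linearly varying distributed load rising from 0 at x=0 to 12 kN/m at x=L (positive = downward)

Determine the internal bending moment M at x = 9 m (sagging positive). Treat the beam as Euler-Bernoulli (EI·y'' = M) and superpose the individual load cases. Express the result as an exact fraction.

M(9) = 17549/480 kN·m

Load 1 — applied couple M₀=3 kN·m at a=3 m (b=L-a=9):
  M_1 = R_Ax - M_A - M₀  [x>a] with R_A=9/32, M_A=-9/16 = (9/32)·9 - (-9/16) - 3 = 3/32 kN·m
Load 2 — uniform load w=17 kN/m over full span:
  M_2 = wLx/2 - wL²/12 - wx²/2 = 17·12·9/2 - 17·12²/12 - 17·9²/2 = 51/2 kN·m
Load 3 — applied couple M₀=13 kN·m at a=8 m (b=L-a=4):
  M_3 = R_Ax - M_A - M₀  [x>a] with R_A=13/9, M_A=13/3 = (13/9)·9 - (13/3) - 13 = -13/3 kN·m
Load 4 — triangular load w₀=12 kN/m (0→w₀ over full span):
  M_4 = 3w₀Lx/20 - w₀L²/30 - w₀x³/(6L) = 3·12·12·9/20 - 12·12²/30 - 12·9³/(6·12) = 153/10 kN·m
Superposition: M = Σ M_i = 17549/480 kN·m ≈ 36.560417 kN·m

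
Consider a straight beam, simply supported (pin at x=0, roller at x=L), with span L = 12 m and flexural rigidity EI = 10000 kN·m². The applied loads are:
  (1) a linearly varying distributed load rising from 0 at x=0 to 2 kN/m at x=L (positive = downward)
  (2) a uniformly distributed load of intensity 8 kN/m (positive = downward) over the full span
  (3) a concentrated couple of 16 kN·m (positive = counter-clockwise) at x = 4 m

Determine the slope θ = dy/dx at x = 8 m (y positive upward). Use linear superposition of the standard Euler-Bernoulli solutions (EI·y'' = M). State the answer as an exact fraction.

θ(8) = 841/28125 rad

Load 1 — triangular load w₀=2 kN/m (0→w₀ over full span):
  θ_1 = -w₀(7L⁴-30L²x²+15x⁴)/(360LEI) = -2·(7·12⁴-30·12²·8²+15·8⁴)/(360·12·10000) = 91/28125 rad
Load 2 — uniform load w=8 kN/m over full span:
  θ_2 = -w(L³-6Lx²+4x³)/(24EI) = -8·(12³-6·12·8²+4·8³)/(24·10000) = 52/1875 rad
Load 3 — applied couple M₀=16 kN·m at a=4 m (b=L-a=8):
  θ_3 = (M₀x²/(2L)-M₀(x-a)+C₁)/EI  [x>a] with C₁=M₀(3b²-L²)/(6L)=32/3 = (16·8²/(2·12)-16·(8-4)+(32/3))/10000 = -2/1875 rad
Superposition: θ = Σ θ_i = 841/28125 rad ≈ 0.029902 rad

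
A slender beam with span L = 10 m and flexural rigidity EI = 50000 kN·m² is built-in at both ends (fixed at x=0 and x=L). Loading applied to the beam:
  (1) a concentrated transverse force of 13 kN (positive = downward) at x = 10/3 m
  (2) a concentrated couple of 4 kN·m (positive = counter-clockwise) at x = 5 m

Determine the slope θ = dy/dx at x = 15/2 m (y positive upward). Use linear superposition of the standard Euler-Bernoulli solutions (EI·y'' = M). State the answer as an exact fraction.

θ(15/2) = 31/120000 rad

Load 1 — point force P=13 kN at a=10/3 m (b=L-a=20/3):
  θ_1 = Pa²(L-x)(2bL-(3b+a)(L-x))/(2L³EI)  [x>a] = 13·(10/3)²·(10-(15/2))·(2·(20/3)·10-(3·(20/3)+(10/3))·(10-(15/2)))/(2·10³·50000) = 13/48000 rad
Load 2 — applied couple M₀=4 kN·m at a=5 m (b=L-a=5):
  θ_2 = (R_Ax²/2 - M_Ax - M₀(x-a))/EI  [x>a] with R_A=3/5, M_A=1 = ((3/5)·(15/2)²/2 - 1·(15/2) - 4·((15/2)-5))/50000 = -1/80000 rad
Superposition: θ = Σ θ_i = 31/120000 rad ≈ 0.000258 rad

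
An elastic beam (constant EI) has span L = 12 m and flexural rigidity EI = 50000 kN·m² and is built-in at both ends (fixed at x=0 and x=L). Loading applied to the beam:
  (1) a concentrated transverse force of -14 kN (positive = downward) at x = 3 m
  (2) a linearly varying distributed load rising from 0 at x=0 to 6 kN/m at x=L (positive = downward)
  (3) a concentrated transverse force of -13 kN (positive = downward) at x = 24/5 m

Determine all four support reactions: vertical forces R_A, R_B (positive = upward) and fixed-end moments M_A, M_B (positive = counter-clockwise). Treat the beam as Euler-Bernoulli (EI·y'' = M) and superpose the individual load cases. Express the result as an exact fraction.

R_A = -18873/2000 kN, M_A = -17289/1000 kN·m, R_B = 36873/2000 kN, M_B = -20349/1000 kN·m

Load 1 — point force P=-14 kN at a=3 m (b=L-a=9):
  R_A = Pb²(3a+b)/L³ = (-14)·9²·(3·3+9)/12³ = -189/16 kN
  M_A = Pab²/L² = (-14)·3·9²/12² = -189/8 kN·m
  R_B = Pa²(a+3b)/L³ = (-14)·3²·(3+3·9)/12³ = -35/16 kN
  M_B = -Pa²b/L² = -(-14)·3²·9/12² = 63/8 kN·m
Load 2 — triangular load w₀=6 kN/m (0→w₀ over full span):
  R_A = 3w₀L/20 = 3·6·12/20 = 54/5 kN
  M_A = w₀L²/30 = 6·12²/30 = 144/5 kN·m
  R_B = 7w₀L/20 = 7·6·12/20 = 126/5 kN
  M_B = -w₀L²/20 = -6·12²/20 = -216/5 kN·m
Load 3 — point force P=-13 kN at a=24/5 m (b=L-a=36/5):
  R_A = Pb²(3a+b)/L³ = (-13)·(36/5)²·(3·(24/5)+(36/5))/12³ = -1053/125 kN
  M_A = Pab²/L² = (-13)·(24/5)·(36/5)²/12² = -2808/125 kN·m
  R_B = Pa²(a+3b)/L³ = (-13)·(24/5)²·((24/5)+3·(36/5))/12³ = -572/125 kN
  M_B = -Pa²b/L² = -(-13)·(24/5)²·(36/5)/12² = 1872/125 kN·m
Superposition: R_A = -18873/2000 kN, M_A = -17289/1000 kN·m, R_B = 36873/2000 kN, M_B = -20349/1000 kN·m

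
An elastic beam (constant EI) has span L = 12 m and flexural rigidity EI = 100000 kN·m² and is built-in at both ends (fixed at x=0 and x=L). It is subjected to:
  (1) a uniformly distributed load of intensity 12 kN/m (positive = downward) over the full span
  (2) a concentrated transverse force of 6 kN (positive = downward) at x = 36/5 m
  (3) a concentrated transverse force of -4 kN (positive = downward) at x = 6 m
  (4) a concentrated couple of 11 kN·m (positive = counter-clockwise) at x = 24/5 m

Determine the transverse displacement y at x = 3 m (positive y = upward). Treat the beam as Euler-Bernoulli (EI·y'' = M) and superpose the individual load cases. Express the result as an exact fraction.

Load 1 — uniform load w=12 kN/m over full span:
  y_1 = -wx²(L-x)²/(24EI) = -12·3²·(12-3)²/(24·100000) = -729/200000 m
Load 2 — point force P=6 kN at a=36/5 m (b=L-a=24/5):
  y_2 = -Pb²x²(3aL-(3a+b)x)/(6L³EI)  [x≤a] = -6·(24/5)²·3²·(3·(36/5)·12-(3·(36/5)+(24/5))·3)/(6·12³·100000) = -27/125000 m
Load 3 — point force P=-4 kN at a=6 m (b=L-a=6):
  y_3 = -Pb²x²(3aL-(3a+b)x)/(6L³EI)  [x≤a] = -(-4)·6²·3²·(3·6·12-(3·6+6)·3)/(6·12³·100000) = 9/50000 m
Load 4 — applied couple M₀=11 kN·m at a=24/5 m (b=L-a=36/5):
  y_4 = (R_Ax³/6 - M_Ax²/2)/EI  [x≤a] with R_A=33/25, M_A=33/25 = ((33/25)·3³/6 - (33/25)·3²/2)/100000 = 0 m
Superposition: y = Σ y_i = -3681/1000000 m ≈ -0.003681 m

y(3) = -3681/1000000 m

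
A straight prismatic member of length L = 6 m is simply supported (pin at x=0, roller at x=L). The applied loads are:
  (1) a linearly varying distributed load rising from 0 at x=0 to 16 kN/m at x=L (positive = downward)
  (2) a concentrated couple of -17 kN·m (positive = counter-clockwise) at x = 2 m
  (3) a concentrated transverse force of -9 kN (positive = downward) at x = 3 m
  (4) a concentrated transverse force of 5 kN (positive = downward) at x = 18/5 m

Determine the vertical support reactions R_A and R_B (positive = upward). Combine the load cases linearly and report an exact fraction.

R_A = 32/3 kN, R_B = 100/3 kN

Load 1 — triangular load w₀=16 kN/m (0→w₀ over full span):
  R_A = w₀L/6 = 16·6/6 = 16 kN
  R_B = w₀L/3 = 16·6/3 = 32 kN
Load 2 — applied couple M₀=-17 kN·m at a=2 m (b=L-a=4):
  R_A = M₀/L = (-17)/6 = -17/6 kN
  R_B = -M₀/L = -(-17)/6 = 17/6 kN
Load 3 — point force P=-9 kN at a=3 m (b=L-a=3):
  R_A = Pb/L = (-9)·3/6 = -9/2 kN
  R_B = Pa/L = (-9)·3/6 = -9/2 kN
Load 4 — point force P=5 kN at a=18/5 m (b=L-a=12/5):
  R_A = Pb/L = 5·(12/5)/6 = 2 kN
  R_B = Pa/L = 5·(18/5)/6 = 3 kN
Superposition: R_A = 32/3 kN, R_B = 100/3 kN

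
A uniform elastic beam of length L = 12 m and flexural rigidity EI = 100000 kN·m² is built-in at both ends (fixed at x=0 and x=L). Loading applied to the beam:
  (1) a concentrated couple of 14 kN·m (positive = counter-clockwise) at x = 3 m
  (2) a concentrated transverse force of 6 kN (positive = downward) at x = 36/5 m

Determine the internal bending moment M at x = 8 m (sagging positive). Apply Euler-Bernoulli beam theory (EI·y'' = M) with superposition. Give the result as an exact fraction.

M(8) = 4309/1000 kN·m

Load 1 — applied couple M₀=14 kN·m at a=3 m (b=L-a=9):
  M_1 = R_Ax - M_A - M₀  [x>a] with R_A=21/16, M_A=-21/8 = (21/16)·8 - (-21/8) - 14 = -7/8 kN·m
Load 2 — point force P=6 kN at a=36/5 m (b=L-a=24/5):
  M_2 = Pa²(a+3b)(L-x)/L³ - Pa²b/L²  [x>a] = 6·(36/5)²·((36/5)+3·(24/5))·(12-8)/12³ - 6·(36/5)²·(24/5)/12² = 648/125 kN·m
Superposition: M = Σ M_i = 4309/1000 kN·m ≈ 4.309000 kN·m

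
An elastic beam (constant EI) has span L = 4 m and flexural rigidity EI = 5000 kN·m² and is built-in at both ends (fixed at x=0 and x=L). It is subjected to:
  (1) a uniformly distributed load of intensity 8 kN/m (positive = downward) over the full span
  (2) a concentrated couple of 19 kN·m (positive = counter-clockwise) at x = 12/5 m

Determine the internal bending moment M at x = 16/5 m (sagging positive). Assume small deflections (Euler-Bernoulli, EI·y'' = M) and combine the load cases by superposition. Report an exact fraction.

Load 1 — uniform load w=8 kN/m over full span:
  M_1 = wLx/2 - wL²/12 - wx²/2 = 8·4·(16/5)/2 - 8·4²/12 - 8·(16/5)²/2 = -32/75 kN·m
Load 2 — applied couple M₀=19 kN·m at a=12/5 m (b=L-a=8/5):
  M_2 = R_Ax - M_A - M₀  [x>a] with R_A=171/25, M_A=152/25 = (171/25)·(16/5) - (152/25) - 19 = -399/125 kN·m
Superposition: M = Σ M_i = -1357/375 kN·m ≈ -3.618667 kN·m

M(16/5) = -1357/375 kN·m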